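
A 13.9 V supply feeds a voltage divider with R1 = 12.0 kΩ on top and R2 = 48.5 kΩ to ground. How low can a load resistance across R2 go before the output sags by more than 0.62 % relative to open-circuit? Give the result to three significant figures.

R_L(min) ≈ 1.54 MΩ

Output resistance R_th = R1‖R2 = (12.0 × 48.5)/60.50 = 9.620 kΩ.
The fractional drop is R_th/(R_th + R_L); requiring this ≤ 0.00620 gives R_L ≥ R_th(1/0.00620 − 1) = 9.620 × 160.3 = 1.54 MΩ.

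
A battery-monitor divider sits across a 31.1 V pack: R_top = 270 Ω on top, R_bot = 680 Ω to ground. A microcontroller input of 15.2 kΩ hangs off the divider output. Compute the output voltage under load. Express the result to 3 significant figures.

The load sits in parallel with R_bot: R_bot‖R_L = (680 × 15200) / (680 + 15200) = 650.9 Ω.
V_out = 31.1 × 650.9 / (270 + 650.9) = 31.1 × 650.9/920.9 = 22.0 V.
(Unloaded it would have been 22.3 V.)

V_out ≈ 22.0 V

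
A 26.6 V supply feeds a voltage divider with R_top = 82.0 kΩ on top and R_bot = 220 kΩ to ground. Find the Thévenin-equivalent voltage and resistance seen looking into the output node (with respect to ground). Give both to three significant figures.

V_th is the open-circuit tap voltage: 26.6 × 220/(82.0 + 220) = 19.4 V.
With the supply zeroed, R_top and R_bot appear in parallel from the tap: R_th = R_top‖R_bot = (82.0 × 220)/302.0 = 59.7 kΩ.

V_th = 19.4 V, R_th = 59.7 kΩ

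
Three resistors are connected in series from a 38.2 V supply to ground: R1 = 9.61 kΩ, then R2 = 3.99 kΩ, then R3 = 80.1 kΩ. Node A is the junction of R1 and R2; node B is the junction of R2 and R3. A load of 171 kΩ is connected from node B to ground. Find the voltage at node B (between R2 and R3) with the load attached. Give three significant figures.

At node B, R3 is in parallel with the load: R3‖R_L = 54.55 kΩ.
Below node A the resistance is R2 + (R3‖R_L) = 58.54 kΩ, so V_A = 38.2 × 58.54/68.15 = 32.81 V.
Then V_B = V_A × (R3‖R_L)/(R2 + R3‖R_L) = 32.81 × 54.55/58.54 = 30.6 V.

V ≈ 30.6 V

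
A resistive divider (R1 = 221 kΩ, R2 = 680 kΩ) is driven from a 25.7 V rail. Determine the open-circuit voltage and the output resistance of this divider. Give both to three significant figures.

V_th is the open-circuit tap voltage: 25.7 × 680/(221 + 680) = 19.4 V.
With the supply zeroed, R1 and R2 appear in parallel from the tap: R_th = R1‖R2 = (221 × 680)/901.0 = 167 kΩ.

V_th = 19.4 V, R_th = 167 kΩ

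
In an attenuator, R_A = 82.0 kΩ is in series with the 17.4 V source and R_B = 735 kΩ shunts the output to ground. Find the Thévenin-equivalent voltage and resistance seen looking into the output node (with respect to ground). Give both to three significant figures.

V_th = 15.7 V, R_th = 73.8 kΩ

V_th is the open-circuit tap voltage: 17.4 × 735/(82.0 + 735) = 15.7 V.
With the supply zeroed, R_A and R_B appear in parallel from the tap: R_th = R_A‖R_B = (82.0 × 735)/817.0 = 73.8 kΩ.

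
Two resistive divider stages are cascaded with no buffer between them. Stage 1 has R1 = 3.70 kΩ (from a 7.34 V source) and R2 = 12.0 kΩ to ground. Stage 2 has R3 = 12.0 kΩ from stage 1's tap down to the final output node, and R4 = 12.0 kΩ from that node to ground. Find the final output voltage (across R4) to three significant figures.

V_out ≈ 2.51 V

Stage 2 presents R3+R4 = 24.00 kΩ as a load on stage 1's tap.
Stage 1's lower leg becomes R2‖(R3+R4) = 8.000 kΩ, so V_mid = 7.34 × 8.000/11.70 = 5.019 V.
Stage 2 is itself unloaded: V_out = V_mid × R4/(R3+R4) = 5.019 × 12.0/24.00 = 2.51 V.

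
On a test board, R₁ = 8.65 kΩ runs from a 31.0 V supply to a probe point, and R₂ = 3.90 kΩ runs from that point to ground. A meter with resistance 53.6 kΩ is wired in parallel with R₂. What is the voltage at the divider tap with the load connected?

The load sits in parallel with R₂: R₂‖R_L = (3.90 × 53.6) / (3.90 + 53.6) = 3.635 kΩ.
V_out = 31.0 × 3.635 / (8.65 + 3.635) = 31.0 × 3.635/12.29 = 9.17 V.
(Unloaded it would have been 9.63 V.)

V_out ≈ 9.17 V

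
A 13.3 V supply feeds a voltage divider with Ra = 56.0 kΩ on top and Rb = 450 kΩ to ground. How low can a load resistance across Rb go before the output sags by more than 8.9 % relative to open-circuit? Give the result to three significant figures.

Output resistance R_th = Ra‖Rb = (56.0 × 450)/506.0 = 49.80 kΩ.
The fractional drop is R_th/(R_th + R_L); requiring this ≤ 0.0890 gives R_L ≥ R_th(1/0.0890 − 1) = 49.80 × 10.24 = 510 kΩ.

R_L(min) ≈ 510 kΩ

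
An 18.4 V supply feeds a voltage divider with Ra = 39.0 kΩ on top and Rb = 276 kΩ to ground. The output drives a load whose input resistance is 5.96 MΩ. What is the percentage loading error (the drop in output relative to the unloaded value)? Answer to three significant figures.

0.570 %

The divider's output (Thévenin) resistance is Ra‖Rb = 34.17 kΩ.
Fractional drop under load = R_th/(R_th + R_L) = 34.17 / (34.17 + 5960) = 0.005701.
So the output falls by 0.570 %.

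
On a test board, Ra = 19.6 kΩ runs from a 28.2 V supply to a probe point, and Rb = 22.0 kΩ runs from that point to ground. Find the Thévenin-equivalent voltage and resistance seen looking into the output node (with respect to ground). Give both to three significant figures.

V_th is the open-circuit tap voltage: 28.2 × 22.0/(19.6 + 22.0) = 14.9 V.
With the supply zeroed, Ra and Rb appear in parallel from the tap: R_th = Ra‖Rb = (19.6 × 22.0)/41.60 = 10.4 kΩ.

V_th = 14.9 V, R_th = 10.4 kΩ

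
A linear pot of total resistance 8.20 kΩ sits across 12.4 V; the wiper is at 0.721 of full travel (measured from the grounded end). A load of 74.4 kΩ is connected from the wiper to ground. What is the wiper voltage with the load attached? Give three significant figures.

The wiper splits the pot into (1−α)R = 2.288 kΩ above and αR = 5.912 kΩ below.
Lower section ‖ load = 5.477 kΩ.
V_wiper = 12.4 × 5.477/(2.288 + 5.477) = 8.75 V.

V ≈ 8.75 V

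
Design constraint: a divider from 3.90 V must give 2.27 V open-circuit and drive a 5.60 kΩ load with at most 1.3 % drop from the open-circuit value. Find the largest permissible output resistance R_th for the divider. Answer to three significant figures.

R_th ≤ 73.8 Ω

Loading drop = R_th/(R_th + R_L) ≤ 0.0130, so R_th ≤ R_L · ε/(1−ε) = 5.60 kΩ × 0.0130/0.9870 = 73.8 Ω.
(Any R1, R2 with R2/(R1+R2) = 0.582 and R1‖R2 ≤ 73.8 Ω will meet the spec.)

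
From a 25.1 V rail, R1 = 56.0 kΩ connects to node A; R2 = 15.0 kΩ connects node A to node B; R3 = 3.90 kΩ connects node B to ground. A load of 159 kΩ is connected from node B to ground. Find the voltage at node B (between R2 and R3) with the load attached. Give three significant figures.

V ≈ 1.28 V

At node B, R3 is in parallel with the load: R3‖R_L = 3.807 kΩ.
Below node A the resistance is R2 + (R3‖R_L) = 18.81 kΩ, so V_A = 25.1 × 18.81/74.81 = 6.310 V.
Then V_B = V_A × (R3‖R_L)/(R2 + R3‖R_L) = 6.310 × 3.807/18.81 = 1.28 V.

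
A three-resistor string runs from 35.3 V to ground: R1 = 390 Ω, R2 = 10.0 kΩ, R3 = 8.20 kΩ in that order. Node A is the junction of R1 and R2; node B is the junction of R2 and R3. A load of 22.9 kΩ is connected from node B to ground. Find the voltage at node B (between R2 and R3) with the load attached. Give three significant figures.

V ≈ 13.0 V

At node B, R3 is in parallel with the load: R3‖R_L = 6038 Ω.
Below node A the resistance is R2 + (R3‖R_L) = 16040 Ω, so V_A = 35.3 × 16040/16430 = 34.46 V.
Then V_B = V_A × (R3‖R_L)/(R2 + R3‖R_L) = 34.46 × 6038/16040 = 13.0 V.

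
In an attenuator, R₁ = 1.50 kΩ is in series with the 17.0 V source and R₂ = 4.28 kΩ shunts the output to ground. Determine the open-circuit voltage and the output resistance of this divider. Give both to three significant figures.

V_th is the open-circuit tap voltage: 17.0 × 4.28/(1.50 + 4.28) = 12.6 V.
With the supply zeroed, R₁ and R₂ appear in parallel from the tap: R_th = R₁‖R₂ = (1.50 × 4.28)/5.780 = 1.11 kΩ.

V_th = 12.6 V, R_th = 1.11 kΩ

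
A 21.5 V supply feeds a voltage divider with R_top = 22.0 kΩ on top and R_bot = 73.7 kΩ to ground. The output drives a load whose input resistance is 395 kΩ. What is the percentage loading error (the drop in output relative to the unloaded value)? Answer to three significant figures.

4.11 %

The divider's output (Thévenin) resistance is R_top‖R_bot = 16.94 kΩ.
Fractional drop under load = R_th/(R_th + R_L) = 16.94 / (16.94 + 395) = 0.04113.
So the output falls by 4.11 %.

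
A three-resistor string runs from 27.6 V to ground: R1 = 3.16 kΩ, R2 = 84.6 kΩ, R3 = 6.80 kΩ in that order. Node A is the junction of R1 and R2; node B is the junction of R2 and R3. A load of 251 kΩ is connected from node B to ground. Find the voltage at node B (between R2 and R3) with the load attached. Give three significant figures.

At node B, R3 is in parallel with the load: R3‖R_L = 6.621 kΩ.
Below node A the resistance is R2 + (R3‖R_L) = 91.22 kΩ, so V_A = 27.6 × 91.22/94.38 = 26.68 V.
Then V_B = V_A × (R3‖R_L)/(R2 + R3‖R_L) = 26.68 × 6.621/91.22 = 1.94 V.

V ≈ 1.94 V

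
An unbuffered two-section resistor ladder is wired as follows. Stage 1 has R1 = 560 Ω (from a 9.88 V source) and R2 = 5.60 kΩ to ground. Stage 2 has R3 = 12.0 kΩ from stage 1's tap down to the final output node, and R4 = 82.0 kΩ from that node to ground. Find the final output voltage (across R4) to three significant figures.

V_out ≈ 7.79 V

Stage 2 presents R3+R4 = 94000 Ω as a load on stage 1's tap.
Stage 1's lower leg becomes R2‖(R3+R4) = 5285 Ω, so V_mid = 9.88 × 5285/5845 = 8.933 V.
Stage 2 is itself unloaded: V_out = V_mid × R4/(R3+R4) = 8.933 × 82000/94000 = 7.79 V.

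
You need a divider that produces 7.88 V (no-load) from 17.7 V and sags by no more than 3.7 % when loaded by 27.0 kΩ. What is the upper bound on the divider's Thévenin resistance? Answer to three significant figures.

R_th ≤ 1.04 kΩ

Loading drop = R_th/(R_th + R_L) ≤ 0.0370, so R_th ≤ R_L · ε/(1−ε) = 27.0 kΩ × 0.0370/0.9630 = 1.04 kΩ.
(Any R1, R2 with R2/(R1+R2) = 0.445 and R1‖R2 ≤ 1.04 kΩ will meet the spec.)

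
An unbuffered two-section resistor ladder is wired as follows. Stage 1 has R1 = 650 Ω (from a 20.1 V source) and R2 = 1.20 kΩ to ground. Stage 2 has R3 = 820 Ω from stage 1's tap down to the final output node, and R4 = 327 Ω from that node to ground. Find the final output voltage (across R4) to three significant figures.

Stage 2 presents R3+R4 = 1147 Ω as a load on stage 1's tap.
Stage 1's lower leg becomes R2‖(R3+R4) = 586.5 Ω, so V_mid = 20.1 × 586.5/1236 = 9.533 V.
Stage 2 is itself unloaded: V_out = V_mid × R4/(R3+R4) = 9.533 × 327/1147 = 2.72 V.

V_out ≈ 2.72 V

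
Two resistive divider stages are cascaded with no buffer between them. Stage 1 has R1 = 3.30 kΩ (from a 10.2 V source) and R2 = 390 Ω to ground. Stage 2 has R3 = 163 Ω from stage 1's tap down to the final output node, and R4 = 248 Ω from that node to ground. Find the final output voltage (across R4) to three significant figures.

V_out ≈ 0.352 V

Stage 2 presents R3+R4 = 411.0 Ω as a load on stage 1's tap.
Stage 1's lower leg becomes R2‖(R3+R4) = 200.1 Ω, so V_mid = 10.2 × 200.1/3500 = 0.5832 V.
Stage 2 is itself unloaded: V_out = V_mid × R4/(R3+R4) = 0.5832 × 248/411.0 = 0.352 V.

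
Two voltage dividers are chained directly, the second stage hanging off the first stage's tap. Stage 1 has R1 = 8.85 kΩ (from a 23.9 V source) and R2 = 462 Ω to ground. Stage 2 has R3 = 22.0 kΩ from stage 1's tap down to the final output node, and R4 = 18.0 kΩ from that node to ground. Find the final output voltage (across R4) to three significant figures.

Stage 2 presents R3+R4 = 40000 Ω as a load on stage 1's tap.
Stage 1's lower leg becomes R2‖(R3+R4) = 456.7 Ω, so V_mid = 23.9 × 456.7/9307 = 1.173 V.
Stage 2 is itself unloaded: V_out = V_mid × R4/(R3+R4) = 1.173 × 18000/40000 = 0.528 V.

V_out ≈ 0.528 V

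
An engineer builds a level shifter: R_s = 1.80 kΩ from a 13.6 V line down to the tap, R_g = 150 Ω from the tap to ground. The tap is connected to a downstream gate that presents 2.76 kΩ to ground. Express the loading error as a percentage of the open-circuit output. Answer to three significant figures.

4.78 %

The divider's output (Thévenin) resistance is R_s‖R_g = 138.5 Ω.
Fractional drop under load = R_th/(R_th + R_L) = 138.5 / (138.5 + 2760) = 0.04777.
So the output falls by 4.78 %.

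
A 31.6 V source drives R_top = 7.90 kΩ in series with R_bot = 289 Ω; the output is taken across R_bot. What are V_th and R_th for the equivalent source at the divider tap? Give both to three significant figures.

V_th = 1.12 V, R_th = 279 Ω

V_th is the open-circuit tap voltage: 31.6 × 289/(7900 + 289) = 1.12 V.
With the supply zeroed, R_top and R_bot appear in parallel from the tap: R_th = R_top‖R_bot = (7900 × 289)/8189 = 279 Ω.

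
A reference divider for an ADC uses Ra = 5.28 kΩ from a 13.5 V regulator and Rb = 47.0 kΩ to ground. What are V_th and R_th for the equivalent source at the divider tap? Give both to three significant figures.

V_th is the open-circuit tap voltage: 13.5 × 47.0/(5.28 + 47.0) = 12.1 V.
With the supply zeroed, Ra and Rb appear in parallel from the tap: R_th = Ra‖Rb = (5.28 × 47.0)/52.28 = 4.75 kΩ.

V_th = 12.1 V, R_th = 4.75 kΩ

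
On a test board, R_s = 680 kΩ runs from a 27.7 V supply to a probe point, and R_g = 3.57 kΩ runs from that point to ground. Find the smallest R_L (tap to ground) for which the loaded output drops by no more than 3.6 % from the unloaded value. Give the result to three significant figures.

Output resistance R_th = R_s‖R_g = (680 × 3.57)/683.6 = 3.551 kΩ.
The fractional drop is R_th/(R_th + R_L); requiring this ≤ 0.0360 gives R_L ≥ R_th(1/0.0360 − 1) = 3.551 × 26.78 = 95.1 kΩ.

R_L(min) ≈ 95.1 kΩ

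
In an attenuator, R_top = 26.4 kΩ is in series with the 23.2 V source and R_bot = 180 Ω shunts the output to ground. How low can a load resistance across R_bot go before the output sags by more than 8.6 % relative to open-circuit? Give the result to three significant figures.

Output resistance R_th = R_top‖R_bot = (26400 × 180)/26580 = 178.8 Ω.
The fractional drop is R_th/(R_th + R_L); requiring this ≤ 0.0860 gives R_L ≥ R_th(1/0.0860 − 1) = 178.8 × 10.63 = 1.90 kΩ.

R_L(min) ≈ 1.90 kΩ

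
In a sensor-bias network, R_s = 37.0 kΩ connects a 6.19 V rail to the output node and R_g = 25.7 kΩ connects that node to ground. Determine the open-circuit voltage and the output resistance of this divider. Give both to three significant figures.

V_th is the open-circuit tap voltage: 6.19 × 25.7/(37.0 + 25.7) = 2.54 V.
With the supply zeroed, R_s and R_g appear in parallel from the tap: R_th = R_s‖R_g = (37.0 × 25.7)/62.70 = 15.2 kΩ.

V_th = 2.54 V, R_th = 15.2 kΩ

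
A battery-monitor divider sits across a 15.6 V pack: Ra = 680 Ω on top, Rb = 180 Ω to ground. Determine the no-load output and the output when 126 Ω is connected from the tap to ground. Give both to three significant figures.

Unloaded: 3.27 V; loaded: 1.53 V

Open-circuit: V = 15.6 × 180/(680 + 180) = 3.27 V.
With the load, Rb becomes Rb‖R_L = 74.12 Ω, so V = 15.6 × 74.12/754.1 = 1.53 V.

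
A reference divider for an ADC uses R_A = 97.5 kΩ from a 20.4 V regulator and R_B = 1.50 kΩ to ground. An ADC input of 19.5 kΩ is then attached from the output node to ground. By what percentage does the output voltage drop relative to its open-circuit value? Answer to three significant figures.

7.04 %

The divider's output (Thévenin) resistance is R_A‖R_B = 1.477 kΩ.
Fractional drop under load = R_th/(R_th + R_L) = 1.477 / (1.477 + 19.5) = 0.07042.
So the output falls by 7.04 %.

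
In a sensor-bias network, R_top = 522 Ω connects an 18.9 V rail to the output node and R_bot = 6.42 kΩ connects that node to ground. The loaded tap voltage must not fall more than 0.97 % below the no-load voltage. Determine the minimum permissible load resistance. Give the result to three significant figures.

Output resistance R_th = R_top‖R_bot = (522 × 6420)/6942 = 482.7 Ω.
The fractional drop is R_th/(R_th + R_L); requiring this ≤ 0.00970 gives R_L ≥ R_th(1/0.00970 − 1) = 482.7 × 102.1 = 49.3 kΩ.

R_L(min) ≈ 49.3 kΩ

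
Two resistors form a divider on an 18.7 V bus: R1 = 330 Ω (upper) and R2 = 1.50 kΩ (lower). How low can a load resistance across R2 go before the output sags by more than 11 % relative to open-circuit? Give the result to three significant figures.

R_L(min) ≈ 2.19 kΩ

Output resistance R_th = R1‖R2 = (330 × 1500)/1830 = 270.5 Ω.
The fractional drop is R_th/(R_th + R_L); requiring this ≤ 0.110 gives R_L ≥ R_th(1/0.110 − 1) = 270.5 × 8.091 = 2.19 kΩ.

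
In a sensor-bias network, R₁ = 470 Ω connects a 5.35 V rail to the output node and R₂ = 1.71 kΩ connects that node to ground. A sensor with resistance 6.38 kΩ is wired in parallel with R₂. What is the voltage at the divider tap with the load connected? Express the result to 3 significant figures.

The load sits in parallel with R₂: R₂‖R_L = (1710 × 6380) / (1710 + 6380) = 1349 Ω.
V_out = 5.35 × 1349 / (470 + 1349) = 5.35 × 1349/1819 = 3.97 V.

V_out ≈ 3.97 V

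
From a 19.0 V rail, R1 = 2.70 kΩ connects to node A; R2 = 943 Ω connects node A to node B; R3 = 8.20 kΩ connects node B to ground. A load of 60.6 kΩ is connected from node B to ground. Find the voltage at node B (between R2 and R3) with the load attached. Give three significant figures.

At node B, R3 is in parallel with the load: R3‖R_L = 7223 Ω.
Below node A the resistance is R2 + (R3‖R_L) = 8166 Ω, so V_A = 19.0 × 8166/10870 = 14.28 V.
Then V_B = V_A × (R3‖R_L)/(R2 + R3‖R_L) = 14.28 × 7223/8166 = 12.6 V.

V ≈ 12.6 V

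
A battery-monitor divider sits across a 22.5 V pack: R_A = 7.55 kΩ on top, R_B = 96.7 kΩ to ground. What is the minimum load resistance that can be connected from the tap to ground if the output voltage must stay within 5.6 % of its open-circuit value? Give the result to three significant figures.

Output resistance R_th = R_A‖R_B = (7.55 × 96.7)/104.2 = 7.003 kΩ.
The fractional drop is R_th/(R_th + R_L); requiring this ≤ 0.0560 gives R_L ≥ R_th(1/0.0560 − 1) = 7.003 × 16.86 = 118 kΩ.

R_L(min) ≈ 118 kΩ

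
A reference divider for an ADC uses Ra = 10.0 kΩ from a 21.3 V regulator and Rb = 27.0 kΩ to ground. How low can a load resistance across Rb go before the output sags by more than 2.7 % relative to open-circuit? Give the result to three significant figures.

R_L(min) ≈ 263 kΩ

Output resistance R_th = Ra‖Rb = (10.0 × 27.0)/37.00 = 7.297 kΩ.
The fractional drop is R_th/(R_th + R_L); requiring this ≤ 0.0270 gives R_L ≥ R_th(1/0.0270 − 1) = 7.297 × 36.04 = 263 kΩ.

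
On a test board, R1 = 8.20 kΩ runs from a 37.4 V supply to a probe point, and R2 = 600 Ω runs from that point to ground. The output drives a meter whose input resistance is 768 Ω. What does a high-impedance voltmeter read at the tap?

V_out ≈ 1.48 V

The load sits in parallel with R2: R2‖R_L = (600 × 768) / (600 + 768) = 336.8 Ω.
V_out = 37.4 × 336.8 / (8200 + 336.8) = 37.4 × 336.8/8537 = 1.48 V.
(Unloaded it would have been 2.55 V.)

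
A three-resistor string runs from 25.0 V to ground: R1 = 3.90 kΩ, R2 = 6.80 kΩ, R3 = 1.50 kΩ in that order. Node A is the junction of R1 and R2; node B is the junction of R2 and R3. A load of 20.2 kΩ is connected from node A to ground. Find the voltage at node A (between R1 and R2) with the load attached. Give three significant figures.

V ≈ 15.0 V

Below node A the series string R2+R3 = 8.300 kΩ sits in parallel with the 20.2 kΩ load: 5.883 kΩ.
V_A = 25.0 × 5.883/(3.90 + 5.883) = 15.0 V.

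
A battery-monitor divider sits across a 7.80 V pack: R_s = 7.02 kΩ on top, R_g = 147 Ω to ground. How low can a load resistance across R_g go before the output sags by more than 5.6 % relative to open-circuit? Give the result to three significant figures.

Output resistance R_th = R_s‖R_g = (7020 × 147)/7167 = 144.0 Ω.
The fractional drop is R_th/(R_th + R_L); requiring this ≤ 0.0560 gives R_L ≥ R_th(1/0.0560 − 1) = 144.0 × 16.86 = 2.43 kΩ.

R_L(min) ≈ 2.43 kΩ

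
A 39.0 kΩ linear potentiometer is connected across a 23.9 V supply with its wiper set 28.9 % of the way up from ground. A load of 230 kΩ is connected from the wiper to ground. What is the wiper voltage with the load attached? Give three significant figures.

The wiper splits the pot into (1−α)R = 27.73 kΩ above and αR = 11.27 kΩ below.
Lower section ‖ load = 10.74 kΩ.
V_wiper = 23.9 × 10.74/(27.73 + 10.74) = 6.67 V.

V ≈ 6.67 V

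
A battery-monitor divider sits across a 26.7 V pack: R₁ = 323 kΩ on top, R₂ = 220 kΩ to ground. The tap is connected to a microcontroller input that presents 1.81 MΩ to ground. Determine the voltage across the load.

V_out ≈ 10.1 V

The load sits in parallel with R₂: R₂‖R_L = (220 × 1810) / (220 + 1810) = 196.2 kΩ.
V_out = 26.7 × 196.2 / (323 + 196.2) = 26.7 × 196.2/519.2 = 10.1 V.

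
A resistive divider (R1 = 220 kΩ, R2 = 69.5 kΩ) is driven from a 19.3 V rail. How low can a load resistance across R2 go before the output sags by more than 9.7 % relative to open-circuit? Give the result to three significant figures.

R_L(min) ≈ 492 kΩ

Output resistance R_th = R1‖R2 = (220 × 69.5)/289.5 = 52.82 kΩ.
The fractional drop is R_th/(R_th + R_L); requiring this ≤ 0.0970 gives R_L ≥ R_th(1/0.0970 − 1) = 52.82 × 9.309 = 492 kΩ.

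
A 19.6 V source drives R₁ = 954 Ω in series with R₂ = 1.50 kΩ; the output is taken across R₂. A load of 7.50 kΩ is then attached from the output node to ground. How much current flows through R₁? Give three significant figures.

R₂‖R_L = 1250 Ω, so the source sees R₁ + R₂‖R_L = 2204 Ω.
I = 19.6 V / 2204 Ω = 8.89 mA.

I ≈ 8.89 mA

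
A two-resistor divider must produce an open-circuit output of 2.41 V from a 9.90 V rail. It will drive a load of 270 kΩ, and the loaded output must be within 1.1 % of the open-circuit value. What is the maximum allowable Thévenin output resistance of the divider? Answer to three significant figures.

Loading drop = R_th/(R_th + R_L) ≤ 0.0110, so R_th ≤ R_L · ε/(1−ε) = 270 kΩ × 0.0110/0.9890 = 3.00 kΩ.
(Any R1, R2 with R2/(R1+R2) = 0.243 and R1‖R2 ≤ 3.00 kΩ will meet the spec.)

R_th ≤ 3.00 kΩ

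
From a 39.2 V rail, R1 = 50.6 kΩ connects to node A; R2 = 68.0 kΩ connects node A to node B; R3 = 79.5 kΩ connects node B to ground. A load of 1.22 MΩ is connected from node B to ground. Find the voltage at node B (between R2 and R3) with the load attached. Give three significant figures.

At node B, R3 is in parallel with the load: R3‖R_L = 74.64 kΩ.
Below node A the resistance is R2 + (R3‖R_L) = 142.6 kΩ, so V_A = 39.2 × 142.6/193.2 = 28.94 V.
Then V_B = V_A × (R3‖R_L)/(R2 + R3‖R_L) = 28.94 × 74.64/142.6 = 15.1 V.

V ≈ 15.1 V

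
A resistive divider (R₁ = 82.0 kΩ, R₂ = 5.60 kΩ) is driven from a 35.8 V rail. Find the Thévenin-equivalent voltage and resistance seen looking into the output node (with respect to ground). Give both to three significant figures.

V_th = 2.29 V, R_th = 5.24 kΩ

V_th is the open-circuit tap voltage: 35.8 × 5.60/(82.0 + 5.60) = 2.29 V.
With the supply zeroed, R₁ and R₂ appear in parallel from the tap: R_th = R₁‖R₂ = (82.0 × 5.60)/87.60 = 5.24 kΩ.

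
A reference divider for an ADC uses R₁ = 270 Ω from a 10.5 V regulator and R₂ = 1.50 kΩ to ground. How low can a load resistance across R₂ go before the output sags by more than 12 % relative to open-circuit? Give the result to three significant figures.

R_L(min) ≈ 1.68 kΩ

Output resistance R_th = R₁‖R₂ = (270 × 1500)/1770 = 228.8 Ω.
The fractional drop is R_th/(R_th + R_L); requiring this ≤ 0.120 gives R_L ≥ R_th(1/0.120 − 1) = 228.8 × 7.333 = 1.68 kΩ.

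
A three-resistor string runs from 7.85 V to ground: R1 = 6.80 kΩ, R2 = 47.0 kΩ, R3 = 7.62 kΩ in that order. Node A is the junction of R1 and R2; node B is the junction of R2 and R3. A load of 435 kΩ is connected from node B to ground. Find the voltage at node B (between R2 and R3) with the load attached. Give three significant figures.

V ≈ 0.959 V

At node B, R3 is in parallel with the load: R3‖R_L = 7.489 kΩ.
Below node A the resistance is R2 + (R3‖R_L) = 54.49 kΩ, so V_A = 7.85 × 54.49/61.29 = 6.979 V.
Then V_B = V_A × (R3‖R_L)/(R2 + R3‖R_L) = 6.979 × 7.489/54.49 = 0.959 V.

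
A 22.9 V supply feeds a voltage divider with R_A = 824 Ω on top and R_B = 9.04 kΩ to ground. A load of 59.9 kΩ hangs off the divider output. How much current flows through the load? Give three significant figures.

R_B‖R_L = 7855 Ω; V_out = 22.9 × 7855/8679 = 20.73 V.
I_L = V_out / R_L = 20.73 / 59.9 kΩ = 0.346 mA.

I_L ≈ 0.346 mA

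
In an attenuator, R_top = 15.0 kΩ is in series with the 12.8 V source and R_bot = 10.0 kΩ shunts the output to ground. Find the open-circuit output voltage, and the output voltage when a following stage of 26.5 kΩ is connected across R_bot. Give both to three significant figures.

Open-circuit: V = 12.8 × 10.0/(15.0 + 10.0) = 5.12 V.
With the load, R_bot becomes R_bot‖R_L = 7.260 kΩ, so V = 12.8 × 7.260/22.26 = 4.17 V.

Unloaded: 5.12 V; loaded: 4.17 V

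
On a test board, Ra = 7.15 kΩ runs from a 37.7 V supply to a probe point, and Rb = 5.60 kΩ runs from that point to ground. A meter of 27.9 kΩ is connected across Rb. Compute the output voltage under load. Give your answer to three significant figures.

The load sits in parallel with Rb: Rb‖R_L = (5.60 × 27.9) / (5.60 + 27.9) = 4.664 kΩ.
V_out = 37.7 × 4.664 / (7.15 + 4.664) = 37.7 × 4.664/11.81 = 14.9 V.

V_out ≈ 14.9 V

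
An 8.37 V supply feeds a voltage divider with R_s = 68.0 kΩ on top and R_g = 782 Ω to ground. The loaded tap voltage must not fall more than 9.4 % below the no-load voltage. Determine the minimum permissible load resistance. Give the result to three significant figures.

R_L(min) ≈ 7.45 kΩ

Output resistance R_th = R_s‖R_g = (68000 × 782)/68780 = 773.1 Ω.
The fractional drop is R_th/(R_th + R_L); requiring this ≤ 0.0940 gives R_L ≥ R_th(1/0.0940 − 1) = 773.1 × 9.638 = 7.45 kΩ.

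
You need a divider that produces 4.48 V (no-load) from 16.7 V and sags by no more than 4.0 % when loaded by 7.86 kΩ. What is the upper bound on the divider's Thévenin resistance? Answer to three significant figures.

R_th ≤ 328 Ω

Loading drop = R_th/(R_th + R_L) ≤ 0.0400, so R_th ≤ R_L · ε/(1−ε) = 7.86 kΩ × 0.0400/0.9600 = 328 Ω.
(Any R1, R2 with R2/(R1+R2) = 0.268 and R1‖R2 ≤ 328 Ω will meet the spec.)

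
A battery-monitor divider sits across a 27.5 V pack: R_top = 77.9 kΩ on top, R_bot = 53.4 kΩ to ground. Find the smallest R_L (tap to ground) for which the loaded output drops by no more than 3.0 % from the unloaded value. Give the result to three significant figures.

R_L(min) ≈ 1.02 MΩ

Output resistance R_th = R_top‖R_bot = (77.9 × 53.4)/131.3 = 31.68 kΩ.
The fractional drop is R_th/(R_th + R_L); requiring this ≤ 0.0300 gives R_L ≥ R_th(1/0.0300 − 1) = 31.68 × 32.33 = 1.02 MΩ.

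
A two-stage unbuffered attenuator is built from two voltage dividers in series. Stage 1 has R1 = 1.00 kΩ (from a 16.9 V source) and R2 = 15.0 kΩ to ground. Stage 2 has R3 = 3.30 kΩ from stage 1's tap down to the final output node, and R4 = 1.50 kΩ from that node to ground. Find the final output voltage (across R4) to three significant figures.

V_out ≈ 4.14 V

Stage 2 presents R3+R4 = 4.800 kΩ as a load on stage 1's tap.
Stage 1's lower leg becomes R2‖(R3+R4) = 3.636 kΩ, so V_mid = 16.9 × 3.636/4.636 = 13.25 V.
Stage 2 is itself unloaded: V_out = V_mid × R4/(R3+R4) = 13.25 × 1.50/4.800 = 4.14 V.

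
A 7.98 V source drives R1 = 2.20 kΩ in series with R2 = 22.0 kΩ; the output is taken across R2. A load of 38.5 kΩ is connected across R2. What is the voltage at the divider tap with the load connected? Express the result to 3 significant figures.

V_out ≈ 6.90 V

The load sits in parallel with R2: R2‖R_L = (22.0 × 38.5) / (22.0 + 38.5) = 14.00 kΩ.
V_out = 7.98 × 14.00 / (2.20 + 14.00) = 7.98 × 14.00/16.20 = 6.90 V.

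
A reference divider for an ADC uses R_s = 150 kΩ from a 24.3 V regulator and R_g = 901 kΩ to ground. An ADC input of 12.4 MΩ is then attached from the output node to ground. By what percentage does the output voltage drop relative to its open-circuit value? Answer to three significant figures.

1.03 %

The divider's output (Thévenin) resistance is R_s‖R_g = 128.6 kΩ.
Fractional drop under load = R_th/(R_th + R_L) = 128.6 / (128.6 + 12400) = 0.01026.
So the output falls by 1.03 %.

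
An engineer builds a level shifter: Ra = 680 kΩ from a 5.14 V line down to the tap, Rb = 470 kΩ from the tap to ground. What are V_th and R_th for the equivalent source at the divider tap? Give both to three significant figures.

V_th is the open-circuit tap voltage: 5.14 × 470/(680 + 470) = 2.10 V.
With the supply zeroed, Ra and Rb appear in parallel from the tap: R_th = Ra‖Rb = (680 × 470)/1150 = 278 kΩ.

V_th = 2.10 V, R_th = 278 kΩ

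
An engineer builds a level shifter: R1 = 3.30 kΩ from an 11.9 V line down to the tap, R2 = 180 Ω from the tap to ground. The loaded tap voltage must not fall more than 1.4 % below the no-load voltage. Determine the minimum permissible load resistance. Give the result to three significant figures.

R_L(min) ≈ 12.0 kΩ

Output resistance R_th = R1‖R2 = (3300 × 180)/3480 = 170.7 Ω.
The fractional drop is R_th/(R_th + R_L); requiring this ≤ 0.0140 gives R_L ≥ R_th(1/0.0140 − 1) = 170.7 × 70.43 = 12.0 kΩ.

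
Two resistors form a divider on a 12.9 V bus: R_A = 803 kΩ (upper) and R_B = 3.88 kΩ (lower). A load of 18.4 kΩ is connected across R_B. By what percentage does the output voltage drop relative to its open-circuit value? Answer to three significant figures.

17.3 %

Unloaded V = 12.9 × 3.88/806.9 = 0.06203 V.
Loaded: R_B‖R_L = 3.204 kΩ, giving V = 12.9 × 3.204/806.2 = 0.05127 V.
Drop = (0.06203 − 0.05127) / 0.06203 = 17.3 %.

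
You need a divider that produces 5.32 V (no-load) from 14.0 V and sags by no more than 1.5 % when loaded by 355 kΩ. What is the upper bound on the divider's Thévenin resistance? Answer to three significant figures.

R_th ≤ 5.41 kΩ

Loading drop = R_th/(R_th + R_L) ≤ 0.0150, so R_th ≤ R_L · ε/(1−ε) = 355 kΩ × 0.0150/0.9850 = 5.41 kΩ.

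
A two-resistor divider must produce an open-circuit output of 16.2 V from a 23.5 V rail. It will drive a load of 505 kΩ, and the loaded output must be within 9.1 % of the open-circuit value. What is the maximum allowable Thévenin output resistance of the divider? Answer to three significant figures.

Loading drop = R_th/(R_th + R_L) ≤ 0.0910, so R_th ≤ R_L · ε/(1−ε) = 505 kΩ × 0.0910/0.9090 = 50.6 kΩ.

R_th ≤ 50.6 kΩ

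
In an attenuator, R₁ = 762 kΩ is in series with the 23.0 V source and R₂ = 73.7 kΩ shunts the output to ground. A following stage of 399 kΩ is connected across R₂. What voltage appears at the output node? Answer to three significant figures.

V_out ≈ 1.74 V

The load sits in parallel with R₂: R₂‖R_L = (73.7 × 399) / (73.7 + 399) = 62.21 kΩ.
V_out = 23.0 × 62.21 / (762 + 62.21) = 23.0 × 62.21/824.2 = 1.74 V.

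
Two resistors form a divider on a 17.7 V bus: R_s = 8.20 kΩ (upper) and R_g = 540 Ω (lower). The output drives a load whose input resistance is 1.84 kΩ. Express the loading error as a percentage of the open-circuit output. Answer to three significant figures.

21.6 %

Unloaded V = 17.7 × 540/8740 = 1.094 V.
Loaded: R_g‖R_L = 417.5 Ω, giving V = 17.7 × 417.5/8617 = 0.8575 V.
Drop = (1.094 − 0.8575) / 1.094 = 21.6 %.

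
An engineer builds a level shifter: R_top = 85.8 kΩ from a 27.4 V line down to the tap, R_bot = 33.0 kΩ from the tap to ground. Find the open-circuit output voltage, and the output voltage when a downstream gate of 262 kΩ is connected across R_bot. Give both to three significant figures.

Unloaded: 7.61 V; loaded: 6.98 V

Open-circuit: V = 27.4 × 33.0/(85.8 + 33.0) = 7.61 V.
With the load, R_bot becomes R_bot‖R_L = 29.31 kΩ, so V = 27.4 × 29.31/115.1 = 6.98 V.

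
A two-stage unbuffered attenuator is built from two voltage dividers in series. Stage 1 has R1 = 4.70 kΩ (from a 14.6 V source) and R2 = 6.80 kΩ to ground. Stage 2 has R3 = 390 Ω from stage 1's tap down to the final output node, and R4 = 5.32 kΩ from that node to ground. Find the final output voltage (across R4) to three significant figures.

V_out ≈ 5.41 V

Stage 2 presents R3+R4 = 5710 Ω as a load on stage 1's tap.
Stage 1's lower leg becomes R2‖(R3+R4) = 3104 Ω, so V_mid = 14.6 × 3104/7804 = 5.807 V.
Stage 2 is itself unloaded: V_out = V_mid × R4/(R3+R4) = 5.807 × 5320/5710 = 5.41 V.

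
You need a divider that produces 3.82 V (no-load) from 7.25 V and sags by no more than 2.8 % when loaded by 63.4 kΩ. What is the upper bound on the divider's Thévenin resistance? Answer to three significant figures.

Loading drop = R_th/(R_th + R_L) ≤ 0.0280, so R_th ≤ R_L · ε/(1−ε) = 63.4 kΩ × 0.0280/0.9720 = 1.83 kΩ.
(Any R1, R2 with R2/(R1+R2) = 0.527 and R1‖R2 ≤ 1.83 kΩ will meet the spec.)

R_th ≤ 1.83 kΩ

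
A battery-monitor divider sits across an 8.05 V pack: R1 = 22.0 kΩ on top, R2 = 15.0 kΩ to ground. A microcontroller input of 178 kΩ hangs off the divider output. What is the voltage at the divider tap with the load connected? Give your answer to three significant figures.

The load sits in parallel with R2: R2‖R_L = (15.0 × 178) / (15.0 + 178) = 13.83 kΩ.
V_out = 8.05 × 13.83 / (22.0 + 13.83) = 8.05 × 13.83/35.83 = 3.11 V.

V_out ≈ 3.11 V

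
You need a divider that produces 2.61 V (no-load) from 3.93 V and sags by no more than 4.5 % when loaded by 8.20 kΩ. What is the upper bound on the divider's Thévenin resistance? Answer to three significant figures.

Loading drop = R_th/(R_th + R_L) ≤ 0.0450, so R_th ≤ R_L · ε/(1−ε) = 8.20 kΩ × 0.0450/0.9550 = 386 Ω.

R_th ≤ 386 Ω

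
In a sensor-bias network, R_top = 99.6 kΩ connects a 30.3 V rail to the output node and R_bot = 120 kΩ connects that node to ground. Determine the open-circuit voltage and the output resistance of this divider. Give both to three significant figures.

V_th = 16.6 V, R_th = 54.4 kΩ

V_th is the open-circuit tap voltage: 30.3 × 120/(99.6 + 120) = 16.6 V.
With the supply zeroed, R_top and R_bot appear in parallel from the tap: R_th = R_top‖R_bot = (99.6 × 120)/219.6 = 54.4 kΩ.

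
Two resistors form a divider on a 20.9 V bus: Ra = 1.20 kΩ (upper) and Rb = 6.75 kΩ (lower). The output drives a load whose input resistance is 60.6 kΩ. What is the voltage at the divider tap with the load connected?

V_out ≈ 17.5 V

The load sits in parallel with Rb: Rb‖R_L = (6.75 × 60.6) / (6.75 + 60.6) = 6.073 kΩ.
V_out = 20.9 × 6.073 / (1.20 + 6.073) = 20.9 × 6.073/7.273 = 17.5 V.
(Unloaded it would have been 17.7 V.)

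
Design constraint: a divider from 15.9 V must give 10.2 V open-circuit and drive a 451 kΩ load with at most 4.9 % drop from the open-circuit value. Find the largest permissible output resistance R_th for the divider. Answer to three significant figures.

R_th ≤ 23.2 kΩ

Loading drop = R_th/(R_th + R_L) ≤ 0.0490, so R_th ≤ R_L · ε/(1−ε) = 451 kΩ × 0.0490/0.9510 = 23.2 kΩ.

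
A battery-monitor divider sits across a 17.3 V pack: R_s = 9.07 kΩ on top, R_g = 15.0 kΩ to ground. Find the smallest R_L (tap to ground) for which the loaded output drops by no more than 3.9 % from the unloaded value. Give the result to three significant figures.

Output resistance R_th = R_s‖R_g = (9.07 × 15.0)/24.07 = 5.652 kΩ.
The fractional drop is R_th/(R_th + R_L); requiring this ≤ 0.0390 gives R_L ≥ R_th(1/0.0390 − 1) = 5.652 × 24.64 = 139 kΩ.

R_L(min) ≈ 139 kΩ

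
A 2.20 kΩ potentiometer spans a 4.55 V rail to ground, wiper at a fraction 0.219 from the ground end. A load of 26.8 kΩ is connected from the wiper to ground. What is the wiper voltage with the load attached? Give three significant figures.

The wiper splits the pot into (1−α)R = 1718 Ω above and αR = 481.8 Ω below.
Lower section ‖ load = 473.3 Ω.
V_wiper = 4.55 × 473.3/(1718 + 473.3) = 0.983 V.

V ≈ 0.983 V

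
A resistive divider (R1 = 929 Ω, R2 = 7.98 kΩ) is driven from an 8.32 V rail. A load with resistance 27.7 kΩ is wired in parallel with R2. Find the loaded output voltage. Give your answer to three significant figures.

The load sits in parallel with R2: R2‖R_L = (7980 × 27700) / (7980 + 27700) = 6195 Ω.
V_out = 8.32 × 6195 / (929 + 6195) = 8.32 × 6195/7124 = 7.24 V.

V_out ≈ 7.24 V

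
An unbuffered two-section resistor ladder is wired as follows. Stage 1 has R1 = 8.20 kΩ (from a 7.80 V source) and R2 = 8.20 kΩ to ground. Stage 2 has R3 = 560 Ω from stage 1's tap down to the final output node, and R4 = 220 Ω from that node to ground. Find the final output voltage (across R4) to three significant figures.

Stage 2 presents R3+R4 = 780.0 Ω as a load on stage 1's tap.
Stage 1's lower leg becomes R2‖(R3+R4) = 712.2 Ω, so V_mid = 7.80 × 712.2/8912 = 0.6234 V.
Stage 2 is itself unloaded: V_out = V_mid × R4/(R3+R4) = 0.6234 × 220/780.0 = 0.176 V.

V_out ≈ 0.176 V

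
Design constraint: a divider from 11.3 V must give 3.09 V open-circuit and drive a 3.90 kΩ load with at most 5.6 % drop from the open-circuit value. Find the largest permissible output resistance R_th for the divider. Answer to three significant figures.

R_th ≤ 231 Ω

Loading drop = R_th/(R_th + R_L) ≤ 0.0560, so R_th ≤ R_L · ε/(1−ε) = 3.90 kΩ × 0.0560/0.9440 = 231 Ω.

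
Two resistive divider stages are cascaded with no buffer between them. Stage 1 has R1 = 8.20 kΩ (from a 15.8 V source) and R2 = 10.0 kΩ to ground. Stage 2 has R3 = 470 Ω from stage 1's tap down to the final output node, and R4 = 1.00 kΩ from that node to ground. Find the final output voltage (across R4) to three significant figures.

V_out ≈ 1.45 V

Stage 2 presents R3+R4 = 1470 Ω as a load on stage 1's tap.
Stage 1's lower leg becomes R2‖(R3+R4) = 1282 Ω, so V_mid = 15.8 × 1282/9482 = 2.136 V.
Stage 2 is itself unloaded: V_out = V_mid × R4/(R3+R4) = 2.136 × 1000/1470 = 1.45 V.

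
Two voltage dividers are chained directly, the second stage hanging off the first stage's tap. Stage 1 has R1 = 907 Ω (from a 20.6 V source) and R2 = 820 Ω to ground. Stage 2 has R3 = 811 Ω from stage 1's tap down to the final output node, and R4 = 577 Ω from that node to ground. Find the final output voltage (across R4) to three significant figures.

Stage 2 presents R3+R4 = 1388 Ω as a load on stage 1's tap.
Stage 1's lower leg becomes R2‖(R3+R4) = 515.5 Ω, so V_mid = 20.6 × 515.5/1422 = 7.465 V.
Stage 2 is itself unloaded: V_out = V_mid × R4/(R3+R4) = 7.465 × 577/1388 = 3.10 V.

V_out ≈ 3.10 V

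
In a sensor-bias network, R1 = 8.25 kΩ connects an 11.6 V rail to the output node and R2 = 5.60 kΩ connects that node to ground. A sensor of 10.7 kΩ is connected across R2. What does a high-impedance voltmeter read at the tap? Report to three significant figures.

V_out ≈ 3.58 V

The load sits in parallel with R2: R2‖R_L = (5.60 × 10.7) / (5.60 + 10.7) = 3.676 kΩ.
V_out = 11.6 × 3.676 / (8.25 + 3.676) = 11.6 × 3.676/11.93 = 3.58 V.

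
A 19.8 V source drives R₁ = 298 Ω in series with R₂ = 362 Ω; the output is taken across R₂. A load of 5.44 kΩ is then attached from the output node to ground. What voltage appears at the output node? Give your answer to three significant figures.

The load sits in parallel with R₂: R₂‖R_L = (362 × 5440) / (362 + 5440) = 339.4 Ω.
V_out = 19.8 × 339.4 / (298 + 339.4) = 19.8 × 339.4/637.4 = 10.5 V.
(Unloaded it would have been 10.9 V.)

V_out ≈ 10.5 V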